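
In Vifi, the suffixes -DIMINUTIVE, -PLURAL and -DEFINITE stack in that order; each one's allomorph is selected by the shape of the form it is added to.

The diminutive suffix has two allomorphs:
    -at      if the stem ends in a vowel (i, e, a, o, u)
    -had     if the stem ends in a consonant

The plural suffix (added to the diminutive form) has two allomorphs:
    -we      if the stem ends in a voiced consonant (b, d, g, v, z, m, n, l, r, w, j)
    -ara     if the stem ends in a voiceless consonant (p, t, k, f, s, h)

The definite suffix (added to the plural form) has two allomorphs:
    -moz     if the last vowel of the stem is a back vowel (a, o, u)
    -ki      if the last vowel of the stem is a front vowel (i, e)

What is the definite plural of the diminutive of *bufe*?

Since the final sound of *bufe* is /e/ (a vowel), it takes -at, giving *bufeat*.
The final consonant of the diminutive form *bufeat* is /t/, which is voiceless, so the plural suffix is -ara, giving *bufeatara*.
The plural form *bufeatara*: last vowel = /a/, a back vowel → -moz → *bufeataramoz*.

bufeataramoz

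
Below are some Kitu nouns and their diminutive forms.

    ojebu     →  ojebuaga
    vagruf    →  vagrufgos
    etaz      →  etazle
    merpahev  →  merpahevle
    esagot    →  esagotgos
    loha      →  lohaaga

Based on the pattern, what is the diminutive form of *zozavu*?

zozavuaga

The alternation tracks the final sound of the stem — -gos when the stem ends in a voiceless consonant (*vagruf*, *esagot*); -le when the stem ends in a voiced consonant (*etaz*, *merpahev*); -aga when the stem ends in a vowel (*ojebu*, *loha*).
*zozavu*: final sound = /u/, a vowel → -aga → *zozavuaga*.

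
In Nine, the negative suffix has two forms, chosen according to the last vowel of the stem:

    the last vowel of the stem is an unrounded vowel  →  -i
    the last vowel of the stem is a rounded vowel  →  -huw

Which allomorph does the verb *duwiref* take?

-i

*duwiref*: last vowel = /e/, an unrounded vowel → -i.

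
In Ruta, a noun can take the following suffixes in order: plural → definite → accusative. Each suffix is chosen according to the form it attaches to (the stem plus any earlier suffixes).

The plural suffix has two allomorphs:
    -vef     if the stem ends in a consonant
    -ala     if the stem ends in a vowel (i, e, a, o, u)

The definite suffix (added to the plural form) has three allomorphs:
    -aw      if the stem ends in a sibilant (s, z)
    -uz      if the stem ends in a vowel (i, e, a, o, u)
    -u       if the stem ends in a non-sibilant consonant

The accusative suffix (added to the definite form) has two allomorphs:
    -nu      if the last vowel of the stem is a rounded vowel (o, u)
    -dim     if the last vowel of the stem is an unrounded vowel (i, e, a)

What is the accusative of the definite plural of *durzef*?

durzefvefunu

*durzef*: final sound = /f/, a consonant → -vef → *durzefvef*.
The plural form *durzefvef*: final sound = /f/, a non-sibilant consonant → -u → *durzefvefu*.
The last vowel of the definite form *durzefvefu* is /u/, which is a rounded vowel, so the accusative suffix is -nu, giving *durzefvefunu*.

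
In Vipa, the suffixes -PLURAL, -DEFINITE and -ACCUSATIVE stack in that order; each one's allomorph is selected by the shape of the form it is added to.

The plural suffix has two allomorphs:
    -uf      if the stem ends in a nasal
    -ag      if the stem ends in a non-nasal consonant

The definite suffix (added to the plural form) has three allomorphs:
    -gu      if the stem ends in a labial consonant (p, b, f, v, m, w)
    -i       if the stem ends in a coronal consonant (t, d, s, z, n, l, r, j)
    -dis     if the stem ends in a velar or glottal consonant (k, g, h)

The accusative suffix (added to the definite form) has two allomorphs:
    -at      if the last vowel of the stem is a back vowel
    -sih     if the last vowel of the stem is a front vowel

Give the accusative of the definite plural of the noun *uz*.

The final consonant of *uz* is /z/, which is non-nasal, so the plural suffix is -ag, giving *uzag*.
The plural form *uzag*: final consonant = /g/, velar/glottal → -dis → *uzagdis*.
The definite form *uzagdis*: last vowel = /i/, a front vowel → -sih → *uzagdissih*.

uzagdissih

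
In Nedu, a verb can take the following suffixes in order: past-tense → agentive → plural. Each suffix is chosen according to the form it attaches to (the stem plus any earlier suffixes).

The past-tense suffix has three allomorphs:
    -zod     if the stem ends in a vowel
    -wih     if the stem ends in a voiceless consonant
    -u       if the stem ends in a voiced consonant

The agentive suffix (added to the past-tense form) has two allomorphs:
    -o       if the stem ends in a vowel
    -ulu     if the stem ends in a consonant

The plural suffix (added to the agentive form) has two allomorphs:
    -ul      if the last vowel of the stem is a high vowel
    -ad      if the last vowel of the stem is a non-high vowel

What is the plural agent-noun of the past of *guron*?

The final sound of *guron* is /n/, which is a voiced consonant, so the past-tense suffix is -u, giving *guronu*.
Since the final sound of the past-tense form *guronu* is /u/ (a vowel), it takes -o, giving *guronuo*.
The agentive form *guronuo* — last vowel /o/ (a non-high vowel) → -ad → *guronuoad*.

guronuoad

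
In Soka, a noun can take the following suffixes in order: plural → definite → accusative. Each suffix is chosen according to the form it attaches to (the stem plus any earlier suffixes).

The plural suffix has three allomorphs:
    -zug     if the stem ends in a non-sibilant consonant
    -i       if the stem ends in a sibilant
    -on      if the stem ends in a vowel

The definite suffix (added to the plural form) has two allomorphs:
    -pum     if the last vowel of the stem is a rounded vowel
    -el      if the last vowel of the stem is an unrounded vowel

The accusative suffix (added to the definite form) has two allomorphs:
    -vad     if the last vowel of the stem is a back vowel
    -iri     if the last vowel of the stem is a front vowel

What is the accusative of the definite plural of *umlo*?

*umlo* — final sound /o/ (a vowel) → -on → *umloon*.
Since the last vowel of the plural form *umloon* is /o/ (a rounded vowel), it takes -pum, giving *umloonpum*.
The definite form *umloonpum*: last vowel = /u/, a back vowel → -vad → *umloonpumvad*.

umloonpumvad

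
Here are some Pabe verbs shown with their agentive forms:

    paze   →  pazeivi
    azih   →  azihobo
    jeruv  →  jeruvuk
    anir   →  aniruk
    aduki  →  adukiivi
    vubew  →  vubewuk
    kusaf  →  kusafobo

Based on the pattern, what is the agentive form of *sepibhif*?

sepibhifobo

The suffix is conditioned by the final sound: -obo when the stem ends in a voiceless consonant (*azih*, *kusaf*); -uk when the stem ends in a voiced consonant (*jeruv*, *anir*, *vubew*); -ivi when the stem ends in a vowel (*paze*, *aduki*).
*sepibhif*: final sound = /f/, a voiceless consonant → -obo → *sepibhifobo*.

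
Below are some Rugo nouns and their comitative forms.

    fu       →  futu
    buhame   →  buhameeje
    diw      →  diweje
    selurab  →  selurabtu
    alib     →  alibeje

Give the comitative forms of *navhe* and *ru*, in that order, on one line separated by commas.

The alternation tracks the last vowel of the stem — -eje when the last vowel of the stem is a front vowel (*buhame*, *diw*, *alib*); -tu when the last vowel of the stem is a back vowel (*fu*, *selurab*).
Since the last vowel of *navhe* is /e/ (a front vowel), it takes -eje, giving *navheeje*.
*ru*: last vowel = /u/, a back vowel → -tu → *rutu*.

navheeje, rutu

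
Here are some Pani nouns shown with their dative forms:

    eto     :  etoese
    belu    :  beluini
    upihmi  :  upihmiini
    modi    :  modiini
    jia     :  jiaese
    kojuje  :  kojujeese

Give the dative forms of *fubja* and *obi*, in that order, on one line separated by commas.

The pattern is height harmony: -ini when the last vowel of the stem is a high vowel (*belu*, *upihmi*, *modi*); -ese when the last vowel of the stem is a non-high vowel (*eto*, *jia*, *kojuje*).
*fubja* — last vowel /a/ (a non-high vowel) → -ese → *fubjaese*.
The last vowel of *obi* is /i/, which is a high vowel, so the suffix is -ini, giving *obiini*.

fubjaese, obiini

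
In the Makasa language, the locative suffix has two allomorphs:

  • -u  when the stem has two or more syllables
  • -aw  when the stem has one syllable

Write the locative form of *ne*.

neaw

*ne* (one syllable) → -aw → *neaw*.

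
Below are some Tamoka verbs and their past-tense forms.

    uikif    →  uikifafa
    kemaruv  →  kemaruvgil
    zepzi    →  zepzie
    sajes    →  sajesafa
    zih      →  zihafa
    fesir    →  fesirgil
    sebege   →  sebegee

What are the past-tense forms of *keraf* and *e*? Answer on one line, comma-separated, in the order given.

kerafafa, ee

The alternation tracks the final sound of the stem — -afa when the stem ends in a voiceless consonant (*uikif*, *sajes*, *zih*); -gil when the stem ends in a voiced consonant (*kemaruv*, *fesir*); -e when the stem ends in a vowel (*zepzi*, *sebege*).
*keraf* — final sound /f/ (a voiceless consonant) → -afa → *kerafafa*.
Since the final sound of *e* is /e/ (a vowel), it takes -e, giving *ee*.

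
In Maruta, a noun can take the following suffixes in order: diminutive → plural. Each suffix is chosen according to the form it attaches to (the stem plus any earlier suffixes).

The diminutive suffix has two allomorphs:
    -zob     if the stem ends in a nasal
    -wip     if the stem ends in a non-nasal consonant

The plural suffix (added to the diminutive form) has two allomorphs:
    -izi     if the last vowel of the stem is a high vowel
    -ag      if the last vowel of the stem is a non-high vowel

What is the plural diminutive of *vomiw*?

*vomiw* — final consonant /w/ (non-nasal) → -wip → *vomiwwip*.
The last vowel of the diminutive form *vomiwwip* is /i/, which is a high vowel, so the plural suffix is -izi, giving *vomiwwipizi*.

vomiwwipizi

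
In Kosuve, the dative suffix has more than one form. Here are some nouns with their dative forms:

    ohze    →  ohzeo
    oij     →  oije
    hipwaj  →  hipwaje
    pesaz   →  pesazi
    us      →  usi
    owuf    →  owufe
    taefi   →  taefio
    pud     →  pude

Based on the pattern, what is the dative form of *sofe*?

sofeo

The alternation tracks the final sound of the stem — -i when the stem ends in a sibilant (*pesaz*, *us*); -e when the stem ends in a non-sibilant consonant (*oij*, *hipwaj*, *owuf*, *pud*); -o when the stem ends in a vowel (*ohze*, *taefi*).
*sofe* — final sound /e/ (a vowel) → -o → *sofeo*.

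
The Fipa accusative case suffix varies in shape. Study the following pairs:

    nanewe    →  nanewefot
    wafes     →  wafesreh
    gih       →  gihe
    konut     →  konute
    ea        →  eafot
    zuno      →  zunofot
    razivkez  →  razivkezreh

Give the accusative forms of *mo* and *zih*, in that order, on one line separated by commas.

The pattern is sibilance of the final sound: -reh when the stem ends in a sibilant (*wafes*, *razivkez*); -e when the stem ends in a non-sibilant consonant (*gih*, *konut*); -fot when the stem ends in a vowel (*nanewe*, *ea*, *zuno*).
*mo* — final sound /o/ (a vowel) → -fot → *mofot*.
*zih* — final sound /h/ (a non-sibilant consonant) → -e → *zihe*.

mofot, zihe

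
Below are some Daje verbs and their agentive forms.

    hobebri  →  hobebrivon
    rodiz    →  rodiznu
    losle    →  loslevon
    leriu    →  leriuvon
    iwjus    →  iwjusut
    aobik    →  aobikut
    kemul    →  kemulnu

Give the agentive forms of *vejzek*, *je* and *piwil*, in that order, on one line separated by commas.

Looking at the final sound of each stem: -ut when the stem ends in a voiceless consonant (*iwjus*, *aobik*); -nu when the stem ends in a voiced consonant (*rodiz*, *kemul*); -von when the stem ends in a vowel (*hobebri*, *losle*, *leriu*).
The final sound of *vejzek* is /k/, which is a voiceless consonant, so the suffix is -ut, giving *vejzekut*.
The final sound of *je* is /e/, which is a vowel, so the suffix is -von, giving *jevon*.
*piwil*: final sound = /l/, a voiced consonant → -nu → *piwilnu*.

vejzekut, jevon, piwilnu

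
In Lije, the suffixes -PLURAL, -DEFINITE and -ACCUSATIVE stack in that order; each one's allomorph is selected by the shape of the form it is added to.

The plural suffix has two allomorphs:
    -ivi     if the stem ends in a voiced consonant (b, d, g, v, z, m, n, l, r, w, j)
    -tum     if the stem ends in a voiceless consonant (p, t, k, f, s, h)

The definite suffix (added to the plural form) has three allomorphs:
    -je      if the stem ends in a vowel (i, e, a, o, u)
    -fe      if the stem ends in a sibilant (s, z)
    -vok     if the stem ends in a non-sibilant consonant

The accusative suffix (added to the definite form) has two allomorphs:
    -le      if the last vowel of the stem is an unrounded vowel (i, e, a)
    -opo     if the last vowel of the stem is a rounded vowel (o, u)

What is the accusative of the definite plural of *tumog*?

The final consonant of *tumog* is /g/, which is voiced, so the plural suffix is -ivi, giving *tumogivi*.
The plural form *tumogivi* — final sound /i/ (a vowel) → -je → *tumogivije*.
Since the last vowel of the definite form *tumogivije* is /e/ (an unrounded vowel), it takes -le, giving *tumogivijele*.

tumogivijele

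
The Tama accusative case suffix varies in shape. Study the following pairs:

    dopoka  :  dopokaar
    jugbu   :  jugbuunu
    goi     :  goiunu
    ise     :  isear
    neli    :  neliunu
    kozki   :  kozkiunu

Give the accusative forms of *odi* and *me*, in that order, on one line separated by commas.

The alternation tracks the last vowel of the stem — -unu when the last vowel of the stem is a high vowel (*jugbu*, *goi*, *neli*, *kozki*); -ar when the last vowel of the stem is a non-high vowel (*dopoka*, *ise*).
The last vowel of *odi* is /i/, which is a high vowel, so the suffix is -unu, giving *odiunu*.
*me* — last vowel /e/ (a non-high vowel) → -ar → *mear*.

odiunu, mear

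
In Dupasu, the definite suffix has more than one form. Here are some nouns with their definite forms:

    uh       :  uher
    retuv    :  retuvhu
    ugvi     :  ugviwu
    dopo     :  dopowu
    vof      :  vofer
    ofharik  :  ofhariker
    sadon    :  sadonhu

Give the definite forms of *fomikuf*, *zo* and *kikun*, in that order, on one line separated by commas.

The alternation tracks the final sound of the stem — -er when the stem ends in a voiceless consonant (*uh*, *vof*, *ofharik*); -hu when the stem ends in a voiced consonant (*retuv*, *sadon*); -wu when the stem ends in a vowel (*ugvi*, *dopo*).
The final sound of *fomikuf* is /f/, which is a voiceless consonant, so the suffix is -er, giving *fomikufer*.
Since the final sound of *zo* is /o/ (a vowel), it takes -wu, giving *zowu*.
The final sound of *kikun* is /n/, which is a voiced consonant, so the suffix is -hu, giving *kikunhu*.

fomikufer, zowu, kikunhu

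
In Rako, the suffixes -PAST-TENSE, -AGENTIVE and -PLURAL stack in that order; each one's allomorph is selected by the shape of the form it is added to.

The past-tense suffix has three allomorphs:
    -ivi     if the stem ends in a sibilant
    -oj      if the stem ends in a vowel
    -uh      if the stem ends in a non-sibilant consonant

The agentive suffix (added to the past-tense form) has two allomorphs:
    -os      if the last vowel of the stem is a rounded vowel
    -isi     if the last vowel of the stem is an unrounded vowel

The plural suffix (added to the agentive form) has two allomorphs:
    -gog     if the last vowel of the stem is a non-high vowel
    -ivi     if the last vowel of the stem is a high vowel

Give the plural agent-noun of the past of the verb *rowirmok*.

*rowirmok*: final sound = /k/, a non-sibilant consonant → -uh → *rowirmokuh*.
The last vowel of the past-tense form *rowirmokuh* is /u/, which is a rounded vowel, so the agentive suffix is -os, giving *rowirmokuhos*.
Since the last vowel of the agentive form *rowirmokuhos* is /o/ (a non-high vowel), it takes -gog, giving *rowirmokuhosgog*.

rowirmokuhosgog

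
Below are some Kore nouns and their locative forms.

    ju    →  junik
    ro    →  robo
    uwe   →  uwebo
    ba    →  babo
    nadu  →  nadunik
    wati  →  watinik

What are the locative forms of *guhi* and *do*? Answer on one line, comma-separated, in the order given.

The pattern is height harmony: -nik when the last vowel of the stem is a high vowel (*ju*, *nadu*, *wati*); -bo when the last vowel of the stem is a non-high vowel (*ro*, *uwe*, *ba*).
Since the last vowel of *guhi* is /i/ (a high vowel), it takes -nik, giving *guhinik*.
*do*: last vowel = /o/, a non-high vowel → -bo → *dobo*.

guhinik, dobo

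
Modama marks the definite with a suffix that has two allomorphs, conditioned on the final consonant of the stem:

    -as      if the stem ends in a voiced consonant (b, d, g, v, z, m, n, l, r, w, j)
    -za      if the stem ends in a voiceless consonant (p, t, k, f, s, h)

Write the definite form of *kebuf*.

kebufza

The final consonant of *kebuf* is /f/, which is voiceless, so the suffix is -za, giving *kebufza*.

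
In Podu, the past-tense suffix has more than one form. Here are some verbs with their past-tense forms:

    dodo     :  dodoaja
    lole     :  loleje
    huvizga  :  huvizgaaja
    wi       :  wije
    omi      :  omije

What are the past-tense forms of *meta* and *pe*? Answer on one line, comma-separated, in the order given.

metaaja, peje

The alternation tracks the last vowel of the stem — -je when the last vowel of the stem is a front vowel (*lole*, *wi*, *omi*); -aja when the last vowel of the stem is a back vowel (*dodo*, *huvizga*).
*meta* — last vowel /a/ (a back vowel) → -aja → *metaaja*.
*pe*: last vowel = /e/, a front vowel → -je → *peje*.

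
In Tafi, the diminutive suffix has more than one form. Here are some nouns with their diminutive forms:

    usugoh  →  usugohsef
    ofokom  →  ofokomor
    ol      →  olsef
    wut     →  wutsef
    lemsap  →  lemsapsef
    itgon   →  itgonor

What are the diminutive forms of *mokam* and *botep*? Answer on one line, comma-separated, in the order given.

mokamor, botepsef

The alternation tracks the final consonant of the stem — -or when the stem ends in a nasal (*ofokom*, *itgon*); -sef when the stem ends in a non-nasal consonant (*usugoh*, *ol*, *wut*, *lemsap*).
*mokam*: final consonant = /m/, a nasal → -or → *mokamor*.
Since the final consonant of *botep* is /p/ (non-nasal), it takes -sef, giving *botepsef*.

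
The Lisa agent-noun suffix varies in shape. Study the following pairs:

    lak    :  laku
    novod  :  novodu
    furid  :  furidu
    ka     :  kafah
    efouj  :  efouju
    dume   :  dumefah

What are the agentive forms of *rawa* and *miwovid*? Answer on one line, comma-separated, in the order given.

Looking at the final sound of each stem: -u when the stem ends in a consonant (*lak*, *novod*, *furid*, *efouj*); -fah when the stem ends in a vowel (*ka*, *dume*).
*rawa*: final sound = /a/, a vowel → -fah → *rawafah*.
The final sound of *miwovid* is /d/, which is a consonant, so the suffix is -u, giving *miwovidu*.

rawafah, miwovidu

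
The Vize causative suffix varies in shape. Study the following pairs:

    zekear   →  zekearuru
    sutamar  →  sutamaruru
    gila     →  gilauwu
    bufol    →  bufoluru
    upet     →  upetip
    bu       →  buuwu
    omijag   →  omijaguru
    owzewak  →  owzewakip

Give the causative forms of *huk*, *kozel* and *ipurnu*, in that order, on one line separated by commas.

The pattern is voicing of the final sound: -ip when the stem ends in a voiceless consonant (*upet*, *owzewak*); -uru when the stem ends in a voiced consonant (*zekear*, *sutamar*, *bufol*, *omijag*); -uwu when the stem ends in a vowel (*gila*, *bu*).
Since the final sound of *huk* is /k/ (a voiceless consonant), it takes -ip, giving *hukip*.
The final sound of *kozel* is /l/, which is a voiced consonant, so the suffix is -uru, giving *kozeluru*.
*ipurnu*: final sound = /u/, a vowel → -uwu → *ipurnuuwu*.

hukip, kozeluru, ipurnuuwu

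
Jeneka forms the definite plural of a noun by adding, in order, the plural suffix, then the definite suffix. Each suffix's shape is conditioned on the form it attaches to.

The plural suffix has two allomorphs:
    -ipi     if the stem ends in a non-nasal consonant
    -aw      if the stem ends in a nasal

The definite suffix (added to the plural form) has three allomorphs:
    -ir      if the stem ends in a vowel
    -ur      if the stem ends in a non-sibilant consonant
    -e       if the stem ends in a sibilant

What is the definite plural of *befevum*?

The final consonant of *befevum* is /m/, which is a nasal, so the plural suffix is -aw, giving *befevumaw*.
The plural form *befevumaw*: final sound = /w/, a non-sibilant consonant → -ur → *befevumawur*.

befevumawur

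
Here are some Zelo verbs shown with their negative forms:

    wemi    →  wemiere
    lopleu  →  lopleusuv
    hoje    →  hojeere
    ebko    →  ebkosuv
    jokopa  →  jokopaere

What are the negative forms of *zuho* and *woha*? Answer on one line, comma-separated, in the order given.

zuhosuv, wohaere

The suffix is conditioned by the last vowel: -suv when the last vowel of the stem is a rounded vowel (*lopleu*, *ebko*); -ere when the last vowel of the stem is an unrounded vowel (*wemi*, *hoje*, *jokopa*).
The last vowel of *zuho* is /o/, which is a rounded vowel, so the suffix is -suv, giving *zuhosuv*.
The last vowel of *woha* is /a/, which is an unrounded vowel, so the suffix is -ere, giving *wohaere*.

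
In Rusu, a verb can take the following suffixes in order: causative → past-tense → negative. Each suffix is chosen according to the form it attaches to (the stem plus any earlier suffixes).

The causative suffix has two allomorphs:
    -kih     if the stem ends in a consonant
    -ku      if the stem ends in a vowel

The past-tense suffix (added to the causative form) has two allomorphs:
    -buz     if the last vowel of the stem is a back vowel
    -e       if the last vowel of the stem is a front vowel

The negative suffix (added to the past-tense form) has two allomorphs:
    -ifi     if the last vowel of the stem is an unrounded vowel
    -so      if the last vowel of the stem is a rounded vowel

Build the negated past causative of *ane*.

anekubuzso

Since the final sound of *ane* is /e/ (a vowel), it takes -ku, giving *aneku*.
The causative form *aneku* — last vowel /u/ (a back vowel) → -buz → *anekubuz*.
Since the last vowel of the past-tense form *anekubuz* is /u/ (a rounded vowel), it takes -so, giving *anekubuzso*.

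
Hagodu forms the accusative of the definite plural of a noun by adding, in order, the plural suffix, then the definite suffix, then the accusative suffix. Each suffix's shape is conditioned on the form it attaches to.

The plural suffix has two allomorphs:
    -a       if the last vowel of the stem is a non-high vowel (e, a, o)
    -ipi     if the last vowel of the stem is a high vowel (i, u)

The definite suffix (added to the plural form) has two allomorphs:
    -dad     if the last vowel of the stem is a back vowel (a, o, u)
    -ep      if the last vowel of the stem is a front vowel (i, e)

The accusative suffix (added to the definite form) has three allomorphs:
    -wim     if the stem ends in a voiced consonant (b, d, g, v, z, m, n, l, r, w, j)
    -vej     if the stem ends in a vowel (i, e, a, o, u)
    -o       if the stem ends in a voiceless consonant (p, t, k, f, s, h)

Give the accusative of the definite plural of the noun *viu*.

Since the last vowel of *viu* is /u/ (a high vowel), it takes -ipi, giving *viuipi*.
The plural form *viuipi* — last vowel /i/ (a front vowel) → -ep → *viuipiep*.
The final sound of the definite form *viuipiep* is /p/, which is a voiceless consonant, so the accusative suffix is -o, giving *viuipiepo*.

viuipiepo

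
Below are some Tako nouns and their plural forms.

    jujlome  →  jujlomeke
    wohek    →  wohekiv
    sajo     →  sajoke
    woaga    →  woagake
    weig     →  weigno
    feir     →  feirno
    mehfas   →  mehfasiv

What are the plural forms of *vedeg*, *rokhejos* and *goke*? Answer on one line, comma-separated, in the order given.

Looking at the final sound of each stem: -iv when the stem ends in a voiceless consonant (*wohek*, *mehfas*); -no when the stem ends in a voiced consonant (*weig*, *feir*); -ke when the stem ends in a vowel (*jujlome*, *sajo*, *woaga*).
*vedeg* — final sound /g/ (a voiced consonant) → -no → *vedegno*.
*rokhejos* — final sound /s/ (a voiceless consonant) → -iv → *rokhejosiv*.
The final sound of *goke* is /e/, which is a vowel, so the suffix is -ke, giving *gokeke*.

vedegno, rokhejosiv, gokeke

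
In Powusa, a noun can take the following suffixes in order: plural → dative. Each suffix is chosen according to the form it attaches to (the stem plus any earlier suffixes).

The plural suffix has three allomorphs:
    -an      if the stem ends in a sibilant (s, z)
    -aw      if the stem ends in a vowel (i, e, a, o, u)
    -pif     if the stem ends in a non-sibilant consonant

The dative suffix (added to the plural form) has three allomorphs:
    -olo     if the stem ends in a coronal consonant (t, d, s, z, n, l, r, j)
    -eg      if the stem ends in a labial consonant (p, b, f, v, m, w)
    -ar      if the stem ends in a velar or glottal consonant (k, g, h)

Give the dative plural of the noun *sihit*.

*sihit* — final sound /t/ (a non-sibilant consonant) → -pif → *sihitpif*.
The plural form *sihitpif*: final consonant = /f/, labial → -eg → *sihitpifeg*.

sihitpifeg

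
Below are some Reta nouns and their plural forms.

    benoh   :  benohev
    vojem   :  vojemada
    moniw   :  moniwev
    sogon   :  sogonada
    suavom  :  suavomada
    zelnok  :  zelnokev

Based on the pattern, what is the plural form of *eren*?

erenada

Looking at the final consonant of each stem: -ada when the stem ends in a nasal (*vojem*, *sogon*, *suavom*); -ev when the stem ends in a non-nasal consonant (*benoh*, *moniw*, *zelnok*).
Since the final consonant of *eren* is /n/ (a nasal), it takes -ada, giving *erenada*.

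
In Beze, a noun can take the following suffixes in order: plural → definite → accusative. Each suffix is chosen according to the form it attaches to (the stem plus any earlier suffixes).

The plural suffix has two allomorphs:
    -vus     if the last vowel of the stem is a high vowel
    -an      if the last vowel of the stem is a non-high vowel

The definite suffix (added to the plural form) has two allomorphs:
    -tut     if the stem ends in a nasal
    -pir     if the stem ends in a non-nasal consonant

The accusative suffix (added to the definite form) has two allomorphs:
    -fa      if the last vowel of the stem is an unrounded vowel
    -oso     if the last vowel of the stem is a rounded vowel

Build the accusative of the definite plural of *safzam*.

Since the last vowel of *safzam* is /a/ (a non-high vowel), it takes -an, giving *safzaman*.
The plural form *safzaman* — final consonant /n/ (a nasal) → -tut → *safzamantut*.
The last vowel of the definite form *safzamantut* is /u/, which is a rounded vowel, so the accusative suffix is -oso, giving *safzamantutoso*.

safzamantutoso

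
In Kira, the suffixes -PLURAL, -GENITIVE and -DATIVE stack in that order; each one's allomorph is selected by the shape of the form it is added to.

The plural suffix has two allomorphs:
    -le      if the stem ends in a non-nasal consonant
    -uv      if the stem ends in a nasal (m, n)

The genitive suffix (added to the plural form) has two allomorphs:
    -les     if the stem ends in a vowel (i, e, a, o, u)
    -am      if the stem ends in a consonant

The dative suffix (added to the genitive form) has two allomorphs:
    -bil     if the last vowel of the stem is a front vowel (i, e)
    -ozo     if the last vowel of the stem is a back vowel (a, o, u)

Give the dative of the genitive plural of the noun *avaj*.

avajlelesbil

Since the final consonant of *avaj* is /j/ (non-nasal), it takes -le, giving *avajle*.
The plural form *avajle*: final sound = /e/, a vowel → -les → *avajleles*.
The last vowel of the genitive form *avajleles* is /e/, which is a front vowel, so the dative suffix is -bil, giving *avajlelesbil*.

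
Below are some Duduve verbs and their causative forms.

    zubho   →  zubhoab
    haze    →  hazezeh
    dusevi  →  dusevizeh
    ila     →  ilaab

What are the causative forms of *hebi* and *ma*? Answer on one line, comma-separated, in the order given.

The suffix is conditioned by the last vowel: -zeh when the last vowel of the stem is a front vowel (*haze*, *dusevi*); -ab when the last vowel of the stem is a back vowel (*zubho*, *ila*).
*hebi* — last vowel /i/ (a front vowel) → -zeh → *hebizeh*.
The last vowel of *ma* is /a/, which is a back vowel, so the suffix is -ab, giving *maab*.

hebizeh, maab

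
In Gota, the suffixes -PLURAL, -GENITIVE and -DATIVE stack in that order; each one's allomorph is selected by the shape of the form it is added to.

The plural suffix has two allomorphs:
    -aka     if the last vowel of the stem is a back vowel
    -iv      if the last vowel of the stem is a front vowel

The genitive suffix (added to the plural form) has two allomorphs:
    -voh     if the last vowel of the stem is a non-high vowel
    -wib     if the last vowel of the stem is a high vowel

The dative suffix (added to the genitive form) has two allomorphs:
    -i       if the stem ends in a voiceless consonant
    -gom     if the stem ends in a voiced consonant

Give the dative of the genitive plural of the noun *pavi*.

The last vowel of *pavi* is /i/, which is a front vowel, so the plural suffix is -iv, giving *paviiv*.
The plural form *paviiv* — last vowel /i/ (a high vowel) → -wib → *paviivwib*.
The genitive form *paviivwib* — final consonant /b/ (voiced) → -gom → *paviivwibgom*.

paviivwibgom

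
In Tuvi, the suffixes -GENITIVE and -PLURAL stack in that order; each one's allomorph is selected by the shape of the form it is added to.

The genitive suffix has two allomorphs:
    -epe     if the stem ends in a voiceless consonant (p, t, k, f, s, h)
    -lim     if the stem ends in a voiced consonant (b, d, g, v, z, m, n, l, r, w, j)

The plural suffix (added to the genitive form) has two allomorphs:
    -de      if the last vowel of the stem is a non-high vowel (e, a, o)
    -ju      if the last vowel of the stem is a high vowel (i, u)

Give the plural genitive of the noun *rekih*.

rekihepede

*rekih*: final consonant = /h/, voiceless → -epe → *rekihepe*.
The genitive form *rekihepe* — last vowel /e/ (a non-high vowel) → -de → *rekihepede*.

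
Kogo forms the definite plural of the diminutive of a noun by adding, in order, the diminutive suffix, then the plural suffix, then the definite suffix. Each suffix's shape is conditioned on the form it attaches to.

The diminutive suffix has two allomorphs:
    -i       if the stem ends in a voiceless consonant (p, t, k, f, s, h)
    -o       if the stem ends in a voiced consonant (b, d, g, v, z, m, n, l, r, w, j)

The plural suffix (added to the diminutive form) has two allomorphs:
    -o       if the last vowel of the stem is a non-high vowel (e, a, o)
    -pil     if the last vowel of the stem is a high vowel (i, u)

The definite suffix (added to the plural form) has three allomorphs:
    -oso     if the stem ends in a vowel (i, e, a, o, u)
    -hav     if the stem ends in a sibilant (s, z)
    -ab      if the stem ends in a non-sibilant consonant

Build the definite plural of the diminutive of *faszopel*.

faszopeloooso

*faszopel* — final consonant /l/ (voiced) → -o → *faszopelo*.
The diminutive form *faszopelo* — last vowel /o/ (a non-high vowel) → -o → *faszopeloo*.
The final sound of the plural form *faszopeloo* is /o/, which is a vowel, so the definite suffix is -oso, giving *faszopeloooso*.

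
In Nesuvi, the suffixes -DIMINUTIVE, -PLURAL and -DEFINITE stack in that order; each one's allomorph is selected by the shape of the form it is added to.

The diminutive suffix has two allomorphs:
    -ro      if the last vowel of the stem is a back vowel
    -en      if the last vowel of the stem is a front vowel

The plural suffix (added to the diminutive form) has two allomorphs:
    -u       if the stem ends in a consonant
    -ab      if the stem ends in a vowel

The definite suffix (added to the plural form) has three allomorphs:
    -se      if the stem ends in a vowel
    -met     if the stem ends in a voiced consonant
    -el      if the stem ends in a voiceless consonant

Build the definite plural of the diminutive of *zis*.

The last vowel of *zis* is /i/, which is a front vowel, so the diminutive suffix is -en, giving *zisen*.
The diminutive form *zisen*: final sound = /n/, a consonant → -u → *zisenu*.
The final sound of the plural form *zisenu* is /u/, which is a vowel, so the definite suffix is -se, giving *zisenuse*.

zisenuse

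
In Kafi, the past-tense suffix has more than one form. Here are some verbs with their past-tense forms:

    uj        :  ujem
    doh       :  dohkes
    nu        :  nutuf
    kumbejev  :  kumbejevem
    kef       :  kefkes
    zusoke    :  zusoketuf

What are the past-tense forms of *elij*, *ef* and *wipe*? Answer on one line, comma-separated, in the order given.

Looking at the final sound of each stem: -kes when the stem ends in a voiceless consonant (*doh*, *kef*); -em when the stem ends in a voiced consonant (*uj*, *kumbejev*); -tuf when the stem ends in a vowel (*nu*, *zusoke*).
The final sound of *elij* is /j/, which is a voiced consonant, so the suffix is -em, giving *elijem*.
*ef* — final sound /f/ (a voiceless consonant) → -kes → *efkes*.
*wipe*: final sound = /e/, a vowel → -tuf → *wipetuf*.

elijem, efkes, wipetuf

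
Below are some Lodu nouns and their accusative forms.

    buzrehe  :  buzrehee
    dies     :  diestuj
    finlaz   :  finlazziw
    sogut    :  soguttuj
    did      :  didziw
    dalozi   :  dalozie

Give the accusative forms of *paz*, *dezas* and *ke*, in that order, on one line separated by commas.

pazziw, dezastuj, kee

The alternation tracks the final sound of the stem — -tuj when the stem ends in a voiceless consonant (*dies*, *sogut*); -ziw when the stem ends in a voiced consonant (*finlaz*, *did*); -e when the stem ends in a vowel (*buzrehe*, *dalozi*).
Since the final sound of *paz* is /z/ (a voiced consonant), it takes -ziw, giving *pazziw*.
Since the final sound of *dezas* is /s/ (a voiceless consonant), it takes -tuj, giving *dezastuj*.
Since the final sound of *ke* is /e/ (a vowel), it takes -e, giving *kee*.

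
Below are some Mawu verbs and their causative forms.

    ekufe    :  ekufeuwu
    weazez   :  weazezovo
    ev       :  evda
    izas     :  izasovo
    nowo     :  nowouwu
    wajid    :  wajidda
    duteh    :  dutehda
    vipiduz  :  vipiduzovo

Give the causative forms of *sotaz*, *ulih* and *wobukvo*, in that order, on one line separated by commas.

sotazovo, ulihda, wobukvouwu

The alternation tracks the final sound of the stem — -ovo when the stem ends in a sibilant (*weazez*, *izas*, *vipiduz*); -da when the stem ends in a non-sibilant consonant (*ev*, *wajid*, *duteh*); -uwu when the stem ends in a vowel (*ekufe*, *nowo*).
*sotaz* — final sound /z/ (a sibilant) → -ovo → *sotazovo*.
Since the final sound of *ulih* is /h/ (a non-sibilant consonant), it takes -da, giving *ulihda*.
*wobukvo*: final sound = /o/, a vowel → -uwu → *wobukvouwu*.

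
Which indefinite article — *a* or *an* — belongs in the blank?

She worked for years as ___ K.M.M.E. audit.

The indefinite article is chosen by the initial *sound* of the following word, not its spelling.
The initialism *K.M.M.E.* is read letter by letter; the first letter, K, is pronounced /keɪ/, which begins with a consonant sound.
So the article is *a*: She worked for years as a K.M.M.E. audit.

a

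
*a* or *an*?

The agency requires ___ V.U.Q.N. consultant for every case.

a

The indefinite article is chosen by the initial *sound* of the following word, not its spelling.
The initialism *V.U.Q.N.* is read letter by letter; the first letter, V, is pronounced /viː/, which begins with a consonant sound.
So the article is *a*: The agency requires a V.U.Q.N. consultant for every case.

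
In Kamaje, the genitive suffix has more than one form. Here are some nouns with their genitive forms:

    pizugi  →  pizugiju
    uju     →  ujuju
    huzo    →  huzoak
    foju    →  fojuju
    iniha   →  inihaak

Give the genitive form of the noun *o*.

Looking at the last vowel of each stem: -ju when the last vowel of the stem is a high vowel (*pizugi*, *uju*, *foju*); -ak when the last vowel of the stem is a non-high vowel (*huzo*, *iniha*).
*o* — last vowel /o/ (a non-high vowel) → -ak → *oak*.

oak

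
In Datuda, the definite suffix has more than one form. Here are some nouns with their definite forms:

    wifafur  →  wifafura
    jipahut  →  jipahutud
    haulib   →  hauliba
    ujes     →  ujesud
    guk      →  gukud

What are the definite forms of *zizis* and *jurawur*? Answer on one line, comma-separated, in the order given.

Looking at the final consonant of each stem: -ud when the stem ends in a voiceless consonant (*jipahut*, *ujes*, *guk*); -a when the stem ends in a voiced consonant (*wifafur*, *haulib*).
*zizis*: final consonant = /s/, voiceless → -ud → *zizisud*.
Since the final consonant of *jurawur* is /r/ (voiced), it takes -a, giving *jurawura*.

zizisud, jurawura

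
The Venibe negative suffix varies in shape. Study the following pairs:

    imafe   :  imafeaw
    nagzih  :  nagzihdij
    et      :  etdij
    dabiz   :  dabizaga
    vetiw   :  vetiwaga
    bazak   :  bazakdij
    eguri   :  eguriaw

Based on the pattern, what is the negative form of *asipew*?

The alternation tracks the final sound of the stem — -dij when the stem ends in a voiceless consonant (*nagzih*, *et*, *bazak*); -aga when the stem ends in a voiced consonant (*dabiz*, *vetiw*); -aw when the stem ends in a vowel (*imafe*, *eguri*).
*asipew* — final sound /w/ (a voiced consonant) → -aga → *asipewaga*.

asipewaga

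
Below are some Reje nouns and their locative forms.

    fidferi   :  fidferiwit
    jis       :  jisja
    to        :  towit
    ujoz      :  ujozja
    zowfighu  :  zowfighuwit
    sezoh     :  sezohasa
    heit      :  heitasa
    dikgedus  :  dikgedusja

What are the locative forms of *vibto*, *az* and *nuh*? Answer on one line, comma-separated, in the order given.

vibtowit, azja, nuhasa

The pattern is sibilance of the final sound: -ja when the stem ends in a sibilant (*jis*, *ujoz*, *dikgedus*); -asa when the stem ends in a non-sibilant consonant (*sezoh*, *heit*); -wit when the stem ends in a vowel (*fidferi*, *to*, *zowfighu*).
The final sound of *vibto* is /o/, which is a vowel, so the suffix is -wit, giving *vibtowit*.
*az* — final sound /z/ (a sibilant) → -ja → *azja*.
The final sound of *nuh* is /h/, which is a non-sibilant consonant, so the suffix is -asa, giving *nuhasa*.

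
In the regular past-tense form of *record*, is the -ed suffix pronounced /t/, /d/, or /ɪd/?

/ɪd/

The stem *record* ends in /t/ or /d/.
The -ed suffix is realized as /ɪd/ after /t, d/; as /t/ after other voiceless consonants; and as /d/ after other voiced sounds.
So -ed on *record* is pronounced /ɪd/.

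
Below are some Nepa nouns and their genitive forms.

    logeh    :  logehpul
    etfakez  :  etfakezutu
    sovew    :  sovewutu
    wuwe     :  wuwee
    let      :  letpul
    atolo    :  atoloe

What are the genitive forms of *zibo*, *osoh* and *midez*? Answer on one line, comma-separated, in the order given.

The pattern is voicing of the final sound: -pul when the stem ends in a voiceless consonant (*logeh*, *let*); -utu when the stem ends in a voiced consonant (*etfakez*, *sovew*); -e when the stem ends in a vowel (*wuwe*, *atolo*).
*zibo*: final sound = /o/, a vowel → -e → *ziboe*.
Since the final sound of *osoh* is /h/ (a voiceless consonant), it takes -pul, giving *osohpul*.
*midez*: final sound = /z/, a voiced consonant → -utu → *midezutu*.

ziboe, osohpul, midezutu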